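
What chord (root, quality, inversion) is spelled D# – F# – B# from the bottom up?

B# diminished, first inversion

The distinct note names are D#, F#, B#. Stacked in thirds they read B#–D#–F#, which is a diminished triad on B#.
The lowest note is D#, the third of the chord, so this is first inversion (figured bass 6).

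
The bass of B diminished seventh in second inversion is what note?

In second inversion the fifth is lowest. For B diminished seventh (B–D–F–Ab) that is F.

F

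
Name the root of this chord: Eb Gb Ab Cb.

Ab

The distinct letter names are Eb, Gb, Ab, Cb. Arranged as a stack of thirds they read Ab–Cb–Eb–Gb, so Ab is the root (an Ab minor seventh chord).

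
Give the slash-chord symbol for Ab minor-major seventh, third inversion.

Abm(maj7)/G

Third inversion of Ab minor-major seventh has the seventh (G) in the bass. As a slash chord: Abm(maj7)/G.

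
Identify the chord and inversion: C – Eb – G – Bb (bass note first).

The distinct note names are C, Eb, G, Bb. Stacked in thirds they read C–Eb–G–Bb, which is a minor seventh chord on C.
C is the root of C minor seventh; root in the bass means root position (figured bass 7).

C minor seventh, root position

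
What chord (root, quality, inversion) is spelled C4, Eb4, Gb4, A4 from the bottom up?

A diminished seventh, first inversion

Reducing to letter names: C, Eb, Gb, A. These stack in thirds as A–C–Eb–Gb — an A diminished seventh chord.
The lowest note is C, the third of the chord, so this is first inversion (figured bass 6/5).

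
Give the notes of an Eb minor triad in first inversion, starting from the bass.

Gb, Bb, Eb

The chord tones are Eb–Gb–Bb. With the third (Gb) lowest for first inversion: Gb, Bb, Eb.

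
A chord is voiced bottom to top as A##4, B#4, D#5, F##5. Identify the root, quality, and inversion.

B# minor-major seventh, third inversion

Reducing to letter names: A##, B#, D#, F##. These stack in thirds as B#–D#–F##–A## — a B# minor-major seventh chord.
A## is the seventh of B# minor-major seventh; seventh in the bass means third inversion (figured bass 4/2).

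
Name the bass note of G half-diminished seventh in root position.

The root of G half-diminished seventh (G–Bb–Db–F) is G; that is the bass in root position.

G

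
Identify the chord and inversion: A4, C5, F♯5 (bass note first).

F# diminished, first inversion

The distinct note names are A, C, F#. Stacked in thirds they read F#–A–C, which is a diminished triad on F#.
With the third (A) in the bass, the chord is in first inversion (figured bass 6).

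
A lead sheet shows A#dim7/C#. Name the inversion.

A#dim7/C# means A# diminished seventh with C# in the bass. C# is the third of A# diminished seventh (A#–C#–E–G), so this is first inversion.

first inversion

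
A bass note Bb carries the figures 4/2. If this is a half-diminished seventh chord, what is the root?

The figures 4/2 mean the seventh of the chord is in the bass. If Bb is the seventh of a half-diminished seventh chord, the root is C (chord tones C–Eb–Gb–Bb).

C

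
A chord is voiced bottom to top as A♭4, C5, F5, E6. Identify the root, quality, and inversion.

F minor-major seventh, first inversion

The pitch classes Ab, C, F, E arrange in thirds as F–Ab–C–E: an F minor-major seventh chord.
The lowest note is Ab, the third of the chord, so this is first inversion (figured bass 6/5).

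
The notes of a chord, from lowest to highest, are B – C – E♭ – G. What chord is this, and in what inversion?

C minor-major seventh, third inversion

Reducing to letter names: B, C, Eb, G. These stack in thirds as C–Eb–G–B — a C minor-major seventh chord.
The lowest note is B, the seventh of the chord, so this is third inversion (figured bass 4/2).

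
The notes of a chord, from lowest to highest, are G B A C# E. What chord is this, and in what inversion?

A dominant ninth, third inversion

Reducing to letter names: G, B, A, C#, E. These stack in thirds as A–C#–E–G–B — an A dominant ninth chord.
G is the seventh of A dominant ninth; seventh in the bass means third inversion.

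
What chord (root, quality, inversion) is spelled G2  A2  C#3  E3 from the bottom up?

Reducing to letter names: G, A, C#, E. These stack in thirds as A–C#–E–G — an A dominant seventh chord.
With the seventh (G) in the bass, the chord is in third inversion (figured bass 4/2).

A dominant seventh, third inversion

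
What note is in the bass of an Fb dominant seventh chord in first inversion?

Ab

In first inversion the third is lowest. For Fb dominant seventh (Fb–Ab–Cb–Ebb) that is Ab.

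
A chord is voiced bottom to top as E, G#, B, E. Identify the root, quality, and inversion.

E major, root position

The distinct note names are E, G#, B. Stacked in thirds they read E–G#–B, which is a major triad on E.
With the root (E) in the bass, the chord is in root position (figured bass 5/3).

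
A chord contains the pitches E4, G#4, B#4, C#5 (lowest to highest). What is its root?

Reordering E, G#, B#, C# into stacked thirds gives C#–E–G#–B#; the bottom of that stack, C#, is the root.

C#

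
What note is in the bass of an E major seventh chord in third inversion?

D#

E major seventh is E–G#–B–D#. Third inversion places the seventh in the bass: D#.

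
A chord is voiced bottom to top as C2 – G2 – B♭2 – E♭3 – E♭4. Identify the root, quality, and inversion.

C minor seventh, root position

The distinct note names are C, G, Bb, Eb. Stacked in thirds they read C–Eb–G–Bb, which is a minor seventh chord on C.
With the root (C) in the bass, the chord is in root position (figured bass 7).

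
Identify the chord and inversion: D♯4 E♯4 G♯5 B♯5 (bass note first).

E# minor seventh, third inversion

Reducing to letter names: D#, E#, G#, B#. These stack in thirds as E#–G#–B#–D# — an E# minor seventh chord.
D# is the seventh of E# minor seventh; seventh in the bass means third inversion (figured bass 4/2).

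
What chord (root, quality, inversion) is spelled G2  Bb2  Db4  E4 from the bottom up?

E diminished seventh, first inversion

The pitch classes G, Bb, Db, E arrange in thirds as E–G–Bb–Db: an E diminished seventh chord.
G is the third of E diminished seventh; third in the bass means first inversion (figured bass 6/5).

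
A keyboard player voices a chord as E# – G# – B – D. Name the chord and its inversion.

E# diminished seventh, root position

The distinct note names are E#, G#, B, D. Stacked in thirds they read E#–G#–B–D, which is a diminished seventh chord on E#.
The lowest note is E#, the root of the chord, so this is root position (figured bass 7).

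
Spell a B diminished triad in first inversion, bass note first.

D, F, B

Spelling B diminished: B–D–F. In first inversion the third is bass, giving D, F, B from the bottom.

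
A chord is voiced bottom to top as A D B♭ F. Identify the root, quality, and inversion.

Bb major seventh, third inversion

The distinct note names are A, D, Bb, F. Stacked in thirds they read Bb–D–F–A, which is a major seventh chord on Bb.
The lowest note is A, the seventh of the chord, so this is third inversion (figured bass 4/2).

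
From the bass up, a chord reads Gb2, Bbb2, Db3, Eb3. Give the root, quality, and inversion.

The pitch classes Gb, Bbb, Db, Eb arrange in thirds as Eb–Gb–Bbb–Db: an Eb half-diminished seventh chord.
The lowest note is Gb, the third of the chord, so this is first inversion (figured bass 6/5).

Eb half-diminished seventh, first inversion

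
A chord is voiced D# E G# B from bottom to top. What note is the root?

E

D#, E, G#, B are the tones of an E major seventh chord (E–G#–B–D#), making E the root.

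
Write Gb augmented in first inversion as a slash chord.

First inversion of Gb augmented has the third (Bb) in the bass. As a slash chord: Gbaug/Bb.

Gbaug/Bb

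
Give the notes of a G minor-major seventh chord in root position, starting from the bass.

The chord tones are G–Bb–D–F#. With the root (G) lowest for root position: G, Bb, D, F#.

G, Bb, D, F#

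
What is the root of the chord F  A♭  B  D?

F, Ab, B, D are the tones of a B diminished seventh chord (B–D–F–Ab), making B the root.

B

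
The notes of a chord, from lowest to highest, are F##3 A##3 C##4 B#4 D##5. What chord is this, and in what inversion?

The pitch classes F##, A##, C##, B#, D## arrange in thirds as B#–D##–F##–A##–C##: a B# major ninth chord.
The lowest note is F##, the fifth of the chord, so this is second inversion.

B# major ninth, second inversion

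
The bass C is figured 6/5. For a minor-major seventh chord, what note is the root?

The figures 6/5 mean the third of the chord is in the bass. If C is the third of a minor-major seventh chord, the root is A (chord tones A–C–E–G#).

A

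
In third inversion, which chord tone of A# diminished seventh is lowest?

A# diminished seventh is A#–C#–E–G. Third inversion places the seventh in the bass: G.

G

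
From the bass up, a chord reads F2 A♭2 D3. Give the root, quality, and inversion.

Reducing to letter names: F, Ab, D. These stack in thirds as D–F–Ab — a D diminished triad.
The lowest note is F, the third of the chord, so this is first inversion (figured bass 6).

D diminished, first inversion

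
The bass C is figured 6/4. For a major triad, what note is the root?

The figures 6/4 mean the fifth of the chord is in the bass. If C is the fifth of a major triad, the root is F (chord tones F–A–C).

F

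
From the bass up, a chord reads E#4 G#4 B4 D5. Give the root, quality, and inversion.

The distinct note names are E#, G#, B, D. Stacked in thirds they read E#–G#–B–D, which is a diminished seventh chord on E#.
The lowest note is E#, the root of the chord, so this is root position (figured bass 7).

E# diminished seventh, root position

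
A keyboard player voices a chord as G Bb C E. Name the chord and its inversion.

The pitch classes G, Bb, C, E arrange in thirds as C–E–G–Bb: a C dominant seventh chord.
The lowest note is G, the fifth of the chord, so this is second inversion (figured bass 4/3).

C dominant seventh, second inversion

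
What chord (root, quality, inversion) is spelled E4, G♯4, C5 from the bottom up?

C augmented, first inversion

Reducing to letter names: E, G#, C. These stack in thirds as C–E–G# — a C augmented triad.
The lowest note is E, the third of the chord, so this is first inversion (figured bass 6).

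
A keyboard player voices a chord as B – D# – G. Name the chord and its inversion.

G augmented, first inversion

The distinct note names are B, D#, G. Stacked in thirds they read G–B–D#, which is an augmented triad on G.
The lowest note is B, the third of the chord, so this is first inversion (figured bass 6).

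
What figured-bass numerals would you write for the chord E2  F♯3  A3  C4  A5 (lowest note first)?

4/2

The notes E, F#, A, C stack in thirds as F#–A–C–E — an F# half-diminished seventh chord. The bass E is the seventh, so this is third inversion: figured 4/2.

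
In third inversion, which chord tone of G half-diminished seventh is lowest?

G half-diminished seventh is G–Bb–Db–F. Third inversion places the seventh in the bass: F.

F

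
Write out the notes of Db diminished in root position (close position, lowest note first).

Spelling Db diminished: Db–Fb–Abb. In root position the root is bass, giving Db, Fb, Abb from the bottom.

Db, Fb, Abb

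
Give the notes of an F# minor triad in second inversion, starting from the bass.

C#, F#, A

F# minor is F#–A–C#. Second inversion puts the fifth (C#) in the bass, with the remaining tones above: C#, F#, A.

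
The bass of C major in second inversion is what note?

G

In second inversion the fifth is lowest. For C major (C–E–G) that is G.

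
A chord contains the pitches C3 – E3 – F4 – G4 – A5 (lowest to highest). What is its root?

F

The distinct letter names are C, E, F, G, A. Arranged as a stack of thirds they read F–A–C–E–G, so F is the root (an F major ninth chord).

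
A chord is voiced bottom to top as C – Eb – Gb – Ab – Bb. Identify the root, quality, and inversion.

The pitch classes C, Eb, Gb, Ab, Bb arrange in thirds as Ab–C–Eb–Gb–Bb: an Ab dominant ninth chord.
C is the third of Ab dominant ninth; third in the bass means first inversion.

Ab dominant ninth, first inversion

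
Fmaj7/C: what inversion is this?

second inversion

Fmaj7/C means F major seventh with C in the bass. C is the fifth of F major seventh (F–A–C–E), so this is second inversion.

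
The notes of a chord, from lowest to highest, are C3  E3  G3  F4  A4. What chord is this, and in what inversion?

F major ninth, second inversion

The distinct note names are C, E, G, F, A. Stacked in thirds they read F–A–C–E–G, which is a major ninth chord on F.
With the fifth (C) in the bass, the chord is in second inversion.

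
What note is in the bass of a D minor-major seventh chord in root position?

D minor-major seventh is D–F–A–C#. Root position places the root in the bass: D.

D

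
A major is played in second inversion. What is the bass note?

E

A major is A–C#–E. Second inversion places the fifth in the bass: E.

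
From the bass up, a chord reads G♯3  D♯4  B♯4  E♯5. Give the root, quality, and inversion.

Reducing to letter names: G#, D#, B#, E#. These stack in thirds as E#–G#–B#–D# — an E# minor seventh chord.
The lowest note is G#, the third of the chord, so this is first inversion (figured bass 6/5).

E# minor seventh, first inversion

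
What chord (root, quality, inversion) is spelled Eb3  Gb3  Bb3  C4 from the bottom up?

C half-diminished seventh, first inversion

The pitch classes Eb, Gb, Bb, C arrange in thirds as C–Eb–Gb–Bb: a C half-diminished seventh chord.
Eb is the third of C half-diminished seventh; third in the bass means first inversion (figured bass 6/5).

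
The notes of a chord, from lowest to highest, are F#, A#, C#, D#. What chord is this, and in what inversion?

D# minor seventh, first inversion

The distinct note names are F#, A#, C#, D#. Stacked in thirds they read D#–F#–A#–C#, which is a minor seventh chord on D#.
The lowest note is F#, the third of the chord, so this is first inversion (figured bass 6/5).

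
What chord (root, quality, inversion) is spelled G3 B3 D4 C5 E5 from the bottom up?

C major ninth, second inversion

Reducing to letter names: G, B, D, C, E. These stack in thirds as C–E–G–B–D — a C major ninth chord.
With the fifth (G) in the bass, the chord is in second inversion.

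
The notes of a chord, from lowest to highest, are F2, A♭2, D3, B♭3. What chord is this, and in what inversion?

Bb dominant seventh, second inversion

The distinct note names are F, Ab, D, Bb. Stacked in thirds they read Bb–D–F–Ab, which is a dominant seventh chord on Bb.
The lowest note is F, the fifth of the chord, so this is second inversion (figured bass 4/3).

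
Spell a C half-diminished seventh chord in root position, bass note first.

C, Eb, Gb, Bb

C half-diminished seventh is C–Eb–Gb–Bb. Root position puts the root (C) in the bass, with the remaining tones above: C, Eb, Gb, Bb.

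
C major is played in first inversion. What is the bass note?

E

The third of C major (C–E–G) is E; that is the bass in first inversion.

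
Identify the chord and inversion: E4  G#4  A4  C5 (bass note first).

A minor-major seventh, second inversion

The pitch classes E, G#, A, C arrange in thirds as A–C–E–G#: an A minor-major seventh chord.
E is the fifth of A minor-major seventh; fifth in the bass means second inversion (figured bass 4/3).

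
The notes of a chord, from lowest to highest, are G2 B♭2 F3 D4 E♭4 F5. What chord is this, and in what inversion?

The pitch classes G, Bb, F, D, Eb arrange in thirds as Eb–G–Bb–D–F: an Eb major ninth chord.
The lowest note is G, the third of the chord, so this is first inversion.

Eb major ninth, first inversion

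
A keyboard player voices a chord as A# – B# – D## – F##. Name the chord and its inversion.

Reducing to letter names: A#, B#, D##, F##. These stack in thirds as B#–D##–F##–A# — a B# dominant seventh chord.
The lowest note is A#, the seventh of the chord, so this is third inversion (figured bass 4/2).

B# dominant seventh, third inversion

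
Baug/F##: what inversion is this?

Baug/F## means B augmented with F## in the bass. F## is the fifth of B augmented (B–D#–F##), so this is second inversion.

second inversion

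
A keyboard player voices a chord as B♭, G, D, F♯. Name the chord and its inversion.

G minor-major seventh, first inversion

Reducing to letter names: Bb, G, D, F#. These stack in thirds as G–Bb–D–F# — a G minor-major seventh chord.
Bb is the third of G minor-major seventh; third in the bass means first inversion (figured bass 6/5).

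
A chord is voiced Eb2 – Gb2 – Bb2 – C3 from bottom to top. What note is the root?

Reordering Eb, Gb, Bb, C into stacked thirds gives C–Eb–Gb–Bb; the bottom of that stack, C, is the root.

C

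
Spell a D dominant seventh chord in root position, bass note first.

D, F#, A, C

Spelling D dominant seventh: D–F#–A–C. In root position the root is bass, giving D, F#, A, C from the bottom.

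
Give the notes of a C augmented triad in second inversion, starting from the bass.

G#, C, E

C augmented is C–E–G#. Second inversion puts the fifth (G#) in the bass, with the remaining tones above: G#, C, E.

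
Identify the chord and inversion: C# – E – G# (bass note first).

C# minor, root position

The distinct note names are C#, E, G#. Stacked in thirds they read C#–E–G#, which is a minor triad on C#.
With the root (C#) in the bass, the chord is in root position (figured bass 5/3).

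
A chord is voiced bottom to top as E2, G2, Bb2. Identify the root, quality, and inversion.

Reducing to letter names: E, G, Bb. These stack in thirds as E–G–Bb — an E diminished triad.
With the root (E) in the bass, the chord is in root position (figured bass 5/3).

E diminished, root position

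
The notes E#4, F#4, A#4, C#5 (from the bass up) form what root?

F#

E#, F#, A#, C# are the tones of an F# major seventh chord (F#–A#–C#–E#), making F# the root.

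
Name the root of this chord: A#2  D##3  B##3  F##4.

B##

Reordering A#, D##, B##, F## into stacked thirds gives B##–D##–F##–A#; the bottom of that stack, B##, is the root.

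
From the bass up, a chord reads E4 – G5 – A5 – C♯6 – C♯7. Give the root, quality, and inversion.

A dominant seventh, second inversion

The pitch classes E, G, A, C# arrange in thirds as A–C#–E–G: an A dominant seventh chord.
With the fifth (E) in the bass, the chord is in second inversion (figured bass 4/3).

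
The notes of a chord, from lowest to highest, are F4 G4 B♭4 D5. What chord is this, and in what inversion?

The distinct note names are F, G, Bb, D. Stacked in thirds they read G–Bb–D–F, which is a minor seventh chord on G.
F is the seventh of G minor seventh; seventh in the bass means third inversion (figured bass 4/2).

G minor seventh, third inversion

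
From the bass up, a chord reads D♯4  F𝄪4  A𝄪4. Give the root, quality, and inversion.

The distinct note names are D#, F##, A##. Stacked in thirds they read D#–F##–A##, which is an augmented triad on D#.
The lowest note is D#, the root of the chord, so this is root position (figured bass 5/3).

D# augmented, root position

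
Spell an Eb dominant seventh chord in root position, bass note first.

Eb, G, Bb, Db

The chord tones are Eb–G–Bb–Db. With the root (Eb) lowest for root position: Eb, G, Bb, Db.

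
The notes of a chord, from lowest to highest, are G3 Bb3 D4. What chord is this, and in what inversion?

G minor, root position

The distinct note names are G, Bb, D. Stacked in thirds they read G–Bb–D, which is a minor triad on G.
With the root (G) in the bass, the chord is in root position (figured bass 5/3).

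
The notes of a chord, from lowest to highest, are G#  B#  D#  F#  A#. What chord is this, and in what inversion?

G# dominant ninth, root position

The pitch classes G#, B#, D#, F#, A# arrange in thirds as G#–B#–D#–F#–A#: a G# dominant ninth chord.
The lowest note is G#, the root of the chord, so this is root position.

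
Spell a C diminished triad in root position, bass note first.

C, Eb, Gb

The chord tones are C–Eb–Gb. With the root (C) lowest for root position: C, Eb, Gb.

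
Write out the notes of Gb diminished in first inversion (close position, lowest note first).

The chord tones are Gb–Bbb–Dbb. With the third (Bbb) lowest for first inversion: Bbb, Dbb, Gb.

Bbb, Dbb, Gb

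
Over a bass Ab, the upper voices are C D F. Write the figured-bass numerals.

The notes Ab, C, D, F stack in thirds as D–F–Ab–C — a D half-diminished seventh chord. The bass Ab is the fifth, so this is second inversion: figured 4/3.

4/3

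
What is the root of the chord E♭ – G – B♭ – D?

Reordering Eb, G, Bb, D into stacked thirds gives Eb–G–Bb–D; the bottom of that stack, Eb, is the root.

Eb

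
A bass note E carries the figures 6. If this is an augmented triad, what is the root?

C

The figures 6 mean the third of the chord is in the bass. If E is the third of an augmented triad, the root is C (chord tones C–E–G#).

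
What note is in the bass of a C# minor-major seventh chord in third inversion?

B#

The seventh of C# minor-major seventh (C#–E–G#–B#) is B#; that is the bass in third inversion.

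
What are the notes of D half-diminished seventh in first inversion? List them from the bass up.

F, Ab, C, D

D half-diminished seventh is D–F–Ab–C. First inversion puts the third (F) in the bass, with the remaining tones above: F, Ab, C, D.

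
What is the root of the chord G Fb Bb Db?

G

G, Fb, Bb, Db are the tones of a G diminished seventh chord (G–Bb–Db–Fb), making G the root.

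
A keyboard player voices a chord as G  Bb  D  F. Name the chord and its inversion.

The distinct note names are G, Bb, D, F. Stacked in thirds they read G–Bb–D–F, which is a minor seventh chord on G.
G is the root of G minor seventh; root in the bass means root position (figured bass 7).

G minor seventh, root position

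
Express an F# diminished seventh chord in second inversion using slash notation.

Second inversion of F# diminished seventh has the fifth (C) in the bass. As a slash chord: F#dim7/C.

F#dim7/C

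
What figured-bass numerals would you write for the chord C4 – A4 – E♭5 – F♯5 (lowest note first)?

The notes C, A, Eb, F# stack in thirds as F#–A–C–Eb — an F# diminished seventh chord. The bass C is the fifth, so this is second inversion: figured 4/3.

4/3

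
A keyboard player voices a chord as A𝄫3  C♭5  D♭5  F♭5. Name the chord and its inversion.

The distinct note names are Abb, Cb, Db, Fb. Stacked in thirds they read Db–Fb–Abb–Cb, which is a half-diminished seventh chord on Db.
The lowest note is Abb, the fifth of the chord, so this is second inversion (figured bass 4/3).

Db half-diminished seventh, second inversion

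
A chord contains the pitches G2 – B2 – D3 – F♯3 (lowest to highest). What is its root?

G

Reordering G, B, D, F# into stacked thirds gives G–B–D–F#; the bottom of that stack, G, is the root.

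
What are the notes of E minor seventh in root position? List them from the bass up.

The chord tones are E–G–B–D. With the root (E) lowest for root position: E, G, B, D.

E, G, B, D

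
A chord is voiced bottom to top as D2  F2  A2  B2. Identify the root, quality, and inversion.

The pitch classes D, F, A, B arrange in thirds as B–D–F–A: a B half-diminished seventh chord.
D is the third of B half-diminished seventh; third in the bass means first inversion (figured bass 6/5).

B half-diminished seventh, first inversion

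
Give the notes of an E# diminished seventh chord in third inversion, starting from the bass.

Spelling E# diminished seventh: E#–G#–B–D. In third inversion the seventh is bass, giving D, E#, G#, B from the bottom.

D, E#, G#, B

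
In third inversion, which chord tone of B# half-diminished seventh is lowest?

In third inversion the seventh is lowest. For B# half-diminished seventh (B#–D#–F#–A#) that is A#.

A#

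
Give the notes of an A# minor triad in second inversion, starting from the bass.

The chord tones are A#–C#–E#. With the fifth (E#) lowest for second inversion: E#, A#, C#.

E#, A#, C#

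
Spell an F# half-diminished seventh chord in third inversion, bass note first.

E, F#, A, C

F# half-diminished seventh is F#–A–C–E. Third inversion puts the seventh (E) in the bass, with the remaining tones above: E, F#, A, C.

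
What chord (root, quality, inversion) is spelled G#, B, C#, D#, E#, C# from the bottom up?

The distinct note names are G#, B, C#, D#, E#. Stacked in thirds they read C#–E#–G#–B–D#, which is a dominant ninth chord on C#.
The lowest note is G#, the fifth of the chord, so this is second inversion.

C# dominant ninth, second inversion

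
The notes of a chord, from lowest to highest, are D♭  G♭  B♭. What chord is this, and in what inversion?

Gb major, second inversion

The pitch classes Db, Gb, Bb arrange in thirds as Gb–Bb–Db: a Gb major triad.
With the fifth (Db) in the bass, the chord is in second inversion (figured bass 6/4).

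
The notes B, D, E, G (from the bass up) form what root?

The distinct letter names are B, D, E, G. Arranged as a stack of thirds they read E–G–B–D, so E is the root (an E minor seventh chord).

E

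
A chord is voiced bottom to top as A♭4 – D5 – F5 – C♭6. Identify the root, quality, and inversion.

D diminished seventh, second inversion

The pitch classes Ab, D, F, Cb arrange in thirds as D–F–Ab–Cb: a D diminished seventh chord.
With the fifth (Ab) in the bass, the chord is in second inversion (figured bass 4/3).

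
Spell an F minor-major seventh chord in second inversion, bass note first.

F minor-major seventh is F–Ab–C–E. Second inversion puts the fifth (C) in the bass, with the remaining tones above: C, E, F, Ab.

C, E, F, Ab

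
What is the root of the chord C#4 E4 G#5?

Reordering C#, E, G# into stacked thirds gives C#–E–G#; the bottom of that stack, C#, is the root.

C#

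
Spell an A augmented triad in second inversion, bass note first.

E#, A, C#

The chord tones are A–C#–E#. With the fifth (E#) lowest for second inversion: E#, A, C#.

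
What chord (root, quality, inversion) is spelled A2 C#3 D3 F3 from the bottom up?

The pitch classes A, C#, D, F arrange in thirds as D–F–A–C#: a D minor-major seventh chord.
A is the fifth of D minor-major seventh; fifth in the bass means second inversion (figured bass 4/3).

D minor-major seventh, second inversion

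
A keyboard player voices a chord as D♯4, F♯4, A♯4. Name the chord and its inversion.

The distinct note names are D#, F#, A#. Stacked in thirds they read D#–F#–A#, which is a minor triad on D#.
With the root (D#) in the bass, the chord is in root position (figured bass 5/3).

D# minor, root position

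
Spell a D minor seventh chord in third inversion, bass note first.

C, D, F, A

Spelling D minor seventh: D–F–A–C. In third inversion the seventh is bass, giving C, D, F, A from the bottom.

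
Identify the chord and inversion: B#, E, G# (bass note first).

The distinct note names are B#, E, G#. Stacked in thirds they read E–G#–B#, which is an augmented triad on E.
The lowest note is B#, the fifth of the chord, so this is second inversion (figured bass 6/4).

E augmented, second inversion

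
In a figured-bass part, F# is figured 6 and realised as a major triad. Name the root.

The figures 6 mean the third of the chord is in the bass. If F# is the third of a major triad, the root is D (chord tones D–F#–A).

D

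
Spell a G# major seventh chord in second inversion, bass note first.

Spelling G# major seventh: G#–B#–D#–F##. In second inversion the fifth is bass, giving D#, F##, G#, B# from the bottom.

D#, F##, G#, B#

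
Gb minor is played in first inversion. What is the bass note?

In first inversion the third is lowest. For Gb minor (Gb–Bbb–Db) that is Bbb.

Bbb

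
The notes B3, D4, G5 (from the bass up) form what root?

G

Reordering B, D, G into stacked thirds gives G–B–D; the bottom of that stack, G, is the root.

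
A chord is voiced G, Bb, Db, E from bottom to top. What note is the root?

E

The distinct letter names are G, Bb, Db, E. Arranged as a stack of thirds they read E–G–Bb–Db, so E is the root (an E diminished seventh chord).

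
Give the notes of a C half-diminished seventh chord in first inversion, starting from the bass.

C half-diminished seventh is C–Eb–Gb–Bb. First inversion puts the third (Eb) in the bass, with the remaining tones above: Eb, Gb, Bb, C.

Eb, Gb, Bb, C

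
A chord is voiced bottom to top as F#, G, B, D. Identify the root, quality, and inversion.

G major seventh, third inversion

The distinct note names are F#, G, B, D. Stacked in thirds they read G–B–D–F#, which is a major seventh chord on G.
F# is the seventh of G major seventh; seventh in the bass means third inversion (figured bass 4/2).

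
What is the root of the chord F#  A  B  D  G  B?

The distinct letter names are F#, A, B, D, G. Arranged as a stack of thirds they read G–B–D–F#–A, so G is the root (a G major ninth chord).

G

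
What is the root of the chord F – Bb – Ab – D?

The distinct letter names are F, Bb, Ab, D. Arranged as a stack of thirds they read Bb–D–F–Ab, so Bb is the root (a Bb dominant seventh chord).

Bb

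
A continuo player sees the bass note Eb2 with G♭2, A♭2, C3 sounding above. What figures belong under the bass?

The notes Eb, Gb, Ab, C stack in thirds as Ab–C–Eb–Gb — an Ab dominant seventh chord. The bass Eb is the fifth, so this is second inversion: figured 4/3.

4/3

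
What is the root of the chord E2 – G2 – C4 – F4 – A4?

F

The distinct letter names are E, G, C, F, A. Arranged as a stack of thirds they read F–A–C–E–G, so F is the root (an F major ninth chord).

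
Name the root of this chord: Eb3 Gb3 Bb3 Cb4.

Cb

Eb, Gb, Bb, Cb are the tones of a Cb major seventh chord (Cb–Eb–Gb–Bb), making Cb the root.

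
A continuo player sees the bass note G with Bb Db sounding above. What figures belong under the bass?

5/3

The notes G, Bb, Db stack in thirds as G–Bb–Db — a G diminished triad. The bass G is the root, so this is root position: figured 5/3.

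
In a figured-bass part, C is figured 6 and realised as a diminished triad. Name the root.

The figures 6 mean the third of the chord is in the bass. If C is the third of a diminished triad, the root is A (chord tones A–C–Eb).

A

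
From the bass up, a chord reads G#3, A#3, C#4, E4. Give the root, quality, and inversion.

A# half-diminished seventh, third inversion

The pitch classes G#, A#, C#, E arrange in thirds as A#–C#–E–G#: an A# half-diminished seventh chord.
The lowest note is G#, the seventh of the chord, so this is third inversion (figured bass 4/2).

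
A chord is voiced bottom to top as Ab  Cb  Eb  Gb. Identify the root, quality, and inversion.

Ab minor seventh, root position

The pitch classes Ab, Cb, Eb, Gb arrange in thirds as Ab–Cb–Eb–Gb: an Ab minor seventh chord.
Ab is the root of Ab minor seventh; root in the bass means root position (figured bass 7).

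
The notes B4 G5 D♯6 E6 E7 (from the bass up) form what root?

E

The distinct letter names are B, G, D#, E. Arranged as a stack of thirds they read E–G–B–D#, so E is the root (an E minor-major seventh chord).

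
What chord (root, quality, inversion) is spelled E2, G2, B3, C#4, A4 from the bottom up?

Reducing to letter names: E, G, B, C#, A. These stack in thirds as A–C#–E–G–B — an A dominant ninth chord.
The lowest note is E, the fifth of the chord, so this is second inversion.

A dominant ninth, second inversion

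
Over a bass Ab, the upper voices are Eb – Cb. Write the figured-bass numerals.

The notes Ab, Eb, Cb stack in thirds as Ab–Cb–Eb — an Ab minor triad. The bass Ab is the root, so this is root position: figured 5/3.

5/3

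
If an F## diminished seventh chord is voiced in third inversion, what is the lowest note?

E

F## diminished seventh is F##–A#–C#–E. Third inversion places the seventh in the bass: E.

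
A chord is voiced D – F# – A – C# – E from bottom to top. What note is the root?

Reordering D, F#, A, C#, E into stacked thirds gives D–F#–A–C#–E; the bottom of that stack, D, is the root.

D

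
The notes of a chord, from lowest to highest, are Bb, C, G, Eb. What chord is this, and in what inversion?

The distinct note names are Bb, C, G, Eb. Stacked in thirds they read C–Eb–G–Bb, which is a minor seventh chord on C.
With the seventh (Bb) in the bass, the chord is in third inversion (figured bass 4/2).

C minor seventh, third inversion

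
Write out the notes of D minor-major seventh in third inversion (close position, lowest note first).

C#, D, F, A

The chord tones are D–F–A–C#. With the seventh (C#) lowest for third inversion: C#, D, F, A.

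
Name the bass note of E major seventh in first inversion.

The third of E major seventh (E–G#–B–D#) is G#; that is the bass in first inversion.

G#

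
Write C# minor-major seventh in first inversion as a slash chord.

C#m(maj7)/E

First inversion of C# minor-major seventh has the third (E) in the bass. As a slash chord: C#m(maj7)/E.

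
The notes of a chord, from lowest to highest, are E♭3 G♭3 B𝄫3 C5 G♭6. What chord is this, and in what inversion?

Reducing to letter names: Eb, Gb, Bbb, C. These stack in thirds as C–Eb–Gb–Bbb — a C diminished seventh chord.
The lowest note is Eb, the third of the chord, so this is first inversion (figured bass 6/5).

C diminished seventh, first inversion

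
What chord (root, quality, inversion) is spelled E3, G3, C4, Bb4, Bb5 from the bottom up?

C dominant seventh, first inversion

The distinct note names are E, G, C, Bb. Stacked in thirds they read C–E–G–Bb, which is a dominant seventh chord on C.
E is the third of C dominant seventh; third in the bass means first inversion (figured bass 6/5).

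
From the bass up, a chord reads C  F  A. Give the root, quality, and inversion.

The distinct note names are C, F, A. Stacked in thirds they read F–A–C, which is a major triad on F.
The lowest note is C, the fifth of the chord, so this is second inversion (figured bass 6/4).

F major, second inversion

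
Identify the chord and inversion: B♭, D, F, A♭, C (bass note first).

Bb dominant ninth, root position

The pitch classes Bb, D, F, Ab, C arrange in thirds as Bb–D–F–Ab–C: a Bb dominant ninth chord.
Bb is the root of Bb dominant ninth; root in the bass means root position.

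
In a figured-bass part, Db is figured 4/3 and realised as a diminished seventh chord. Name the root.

The figures 4/3 mean the fifth of the chord is in the bass. If Db is the fifth of a diminished seventh chord, the root is G (chord tones G–Bb–Db–Fb).

G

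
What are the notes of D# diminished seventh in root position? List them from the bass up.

Spelling D# diminished seventh: D#–F#–A–C. In root position the root is bass, giving D#, F#, A, C from the bottom.

D#, F#, A, C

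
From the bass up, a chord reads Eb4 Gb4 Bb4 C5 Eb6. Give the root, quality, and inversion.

C half-diminished seventh, first inversion

The pitch classes Eb, Gb, Bb, C arrange in thirds as C–Eb–Gb–Bb: a C half-diminished seventh chord.
The lowest note is Eb, the third of the chord, so this is first inversion (figured bass 6/5).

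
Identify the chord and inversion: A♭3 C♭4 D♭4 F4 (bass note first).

The distinct note names are Ab, Cb, Db, F. Stacked in thirds they read Db–F–Ab–Cb, which is a dominant seventh chord on Db.
The lowest note is Ab, the fifth of the chord, so this is second inversion (figured bass 4/3).

Db dominant seventh, second inversion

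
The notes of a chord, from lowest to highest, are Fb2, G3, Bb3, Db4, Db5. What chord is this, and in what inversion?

The distinct note names are Fb, G, Bb, Db. Stacked in thirds they read G–Bb–Db–Fb, which is a diminished seventh chord on G.
With the seventh (Fb) in the bass, the chord is in third inversion (figured bass 4/2).

G diminished seventh, third inversion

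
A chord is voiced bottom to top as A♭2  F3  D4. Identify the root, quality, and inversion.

The distinct note names are Ab, F, D. Stacked in thirds they read D–F–Ab, which is a diminished triad on D.
Ab is the fifth of D diminished; fifth in the bass means second inversion (figured bass 6/4).

D diminished, second inversion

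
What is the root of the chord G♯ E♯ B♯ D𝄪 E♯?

E#

The distinct letter names are G#, E#, B#, D##. Arranged as a stack of thirds they read E#–G#–B#–D##, so E# is the root (an E# minor-major seventh chord).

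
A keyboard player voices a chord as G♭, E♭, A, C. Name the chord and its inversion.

Reducing to letter names: Gb, Eb, A, C. These stack in thirds as A–C–Eb–Gb — an A diminished seventh chord.
The lowest note is Gb, the seventh of the chord, so this is third inversion (figured bass 4/2).

A diminished seventh, third inversion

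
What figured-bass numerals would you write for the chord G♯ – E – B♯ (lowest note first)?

6

The notes G#, E, B# stack in thirds as E–G#–B# — an E augmented triad. The bass G# is the third, so this is first inversion: figured 6.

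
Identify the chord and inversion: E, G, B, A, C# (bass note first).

A dominant ninth, second inversion

The pitch classes E, G, B, A, C# arrange in thirds as A–C#–E–G–B: an A dominant ninth chord.
The lowest note is E, the fifth of the chord, so this is second inversion.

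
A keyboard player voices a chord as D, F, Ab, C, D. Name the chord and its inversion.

D half-diminished seventh, root position

The distinct note names are D, F, Ab, C. Stacked in thirds they read D–F–Ab–C, which is a half-diminished seventh chord on D.
The lowest note is D, the root of the chord, so this is root position (figured bass 7).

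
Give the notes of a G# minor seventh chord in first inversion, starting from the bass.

B, D#, F#, G#

Spelling G# minor seventh: G#–B–D#–F#. In first inversion the third is bass, giving B, D#, F#, G# from the bottom.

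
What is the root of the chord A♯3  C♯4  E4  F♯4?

The distinct letter names are A#, C#, E, F#. Arranged as a stack of thirds they read F#–A#–C#–E, so F# is the root (an F# dominant seventh chord).

F#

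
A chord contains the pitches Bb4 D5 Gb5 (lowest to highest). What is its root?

The distinct letter names are Bb, D, Gb. Arranged as a stack of thirds they read Gb–Bb–D, so Gb is the root (a Gb augmented triad).

Gb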